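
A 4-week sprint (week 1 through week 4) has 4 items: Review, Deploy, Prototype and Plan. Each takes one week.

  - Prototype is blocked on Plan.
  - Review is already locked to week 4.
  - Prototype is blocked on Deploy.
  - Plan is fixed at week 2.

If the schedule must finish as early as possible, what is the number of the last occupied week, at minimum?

The precedence chain requires at least 2 distinct weeks.
Review can't be placed before week 4, so the schedule must run through at least week 4.
4 works (last occupied week: week 4): for example Prototype in week 3, Deploy in week 1, Review in week 4, Plan in week 2.

4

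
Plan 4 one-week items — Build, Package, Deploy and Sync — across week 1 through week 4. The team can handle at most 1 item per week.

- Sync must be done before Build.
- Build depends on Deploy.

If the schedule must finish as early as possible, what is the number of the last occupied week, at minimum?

The precedence chain requires at least 2 distinct weeks.
With at most 1 per week and 4 work items, at least 4 weeks are needed.
4 works (last occupied week: week 4): for example Sync -> week 2; Deploy -> week 1; Build -> week 3; Package -> week 4.

4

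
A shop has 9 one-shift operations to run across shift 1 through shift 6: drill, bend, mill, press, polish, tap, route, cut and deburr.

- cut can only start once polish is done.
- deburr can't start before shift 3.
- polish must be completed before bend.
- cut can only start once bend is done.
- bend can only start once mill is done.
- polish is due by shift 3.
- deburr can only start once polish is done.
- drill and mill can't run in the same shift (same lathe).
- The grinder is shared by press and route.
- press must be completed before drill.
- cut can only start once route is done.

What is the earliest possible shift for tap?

tap at shift 1 is achievable: route in shift 2, drill in shift 2, mill in shift 1, polish in shift 1, press in shift 1, bend in shift 2, deburr in shift 3, tap in shift 1, cut in shift 3.

shift 1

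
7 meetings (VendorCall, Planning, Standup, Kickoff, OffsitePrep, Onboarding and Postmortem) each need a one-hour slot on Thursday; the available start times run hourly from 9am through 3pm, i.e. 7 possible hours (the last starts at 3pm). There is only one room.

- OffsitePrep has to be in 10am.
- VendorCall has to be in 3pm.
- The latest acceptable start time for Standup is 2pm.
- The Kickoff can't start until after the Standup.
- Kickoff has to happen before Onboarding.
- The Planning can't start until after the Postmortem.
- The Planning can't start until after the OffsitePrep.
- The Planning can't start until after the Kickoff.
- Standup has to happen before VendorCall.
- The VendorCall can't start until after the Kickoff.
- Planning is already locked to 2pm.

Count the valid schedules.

4

Enumerating: VendorCall -> 3pm, Onboarding -> 12pm, Kickoff -> 11am, Standup -> 9am, Postmortem -> 1pm, OffsitePrep -> 10am, Planning -> 2pm | Planning -> 2pm; Postmortem -> 12pm; Onboarding -> 1pm; Standup -> 9am; Kickoff -> 11am; VendorCall -> 3pm; OffsitePrep -> 10am | Onboarding in 1pm; Kickoff in 12pm; VendorCall in 3pm; Standup in 9am; OffsitePrep in 10am; Postmortem in 11am; Planning in 2pm | Postmortem -> 9am, VendorCall -> 3pm, Planning -> 2pm, Kickoff -> 12pm, Onboarding -> 1pm, OffsitePrep -> 10am, Standup -> 11am.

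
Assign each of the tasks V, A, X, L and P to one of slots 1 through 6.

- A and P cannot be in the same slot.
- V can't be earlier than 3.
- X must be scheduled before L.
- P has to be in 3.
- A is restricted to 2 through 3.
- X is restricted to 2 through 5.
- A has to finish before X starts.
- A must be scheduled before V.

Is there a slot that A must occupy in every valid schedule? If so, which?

2

A's window is 2–3.
P is fixed at 3, and A can't share a slot with P.
So A must be 2.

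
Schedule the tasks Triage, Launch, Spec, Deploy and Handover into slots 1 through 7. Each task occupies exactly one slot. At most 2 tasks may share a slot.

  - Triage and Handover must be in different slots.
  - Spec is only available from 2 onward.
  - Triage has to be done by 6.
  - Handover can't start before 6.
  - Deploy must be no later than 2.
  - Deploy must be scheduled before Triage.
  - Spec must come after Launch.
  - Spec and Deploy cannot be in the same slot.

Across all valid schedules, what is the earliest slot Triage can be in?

Precedence pushes Triage to at least 2; Triage's own window allows nothing later than 6.
Triage at 2 is achievable: Deploy -> 1, Handover -> 6, Spec -> 2, Launch -> 1, Triage -> 2.

2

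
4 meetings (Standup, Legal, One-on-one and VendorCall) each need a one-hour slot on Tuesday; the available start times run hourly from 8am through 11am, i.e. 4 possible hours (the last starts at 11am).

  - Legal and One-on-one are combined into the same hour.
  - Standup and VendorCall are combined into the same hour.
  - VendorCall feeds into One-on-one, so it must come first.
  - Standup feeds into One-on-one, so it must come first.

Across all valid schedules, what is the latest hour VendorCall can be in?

Downstream work caps VendorCall at 10am.
VendorCall at 10am is achievable: Standup=10am; VendorCall=10am; One-on-one=11am; Legal=11am.

10am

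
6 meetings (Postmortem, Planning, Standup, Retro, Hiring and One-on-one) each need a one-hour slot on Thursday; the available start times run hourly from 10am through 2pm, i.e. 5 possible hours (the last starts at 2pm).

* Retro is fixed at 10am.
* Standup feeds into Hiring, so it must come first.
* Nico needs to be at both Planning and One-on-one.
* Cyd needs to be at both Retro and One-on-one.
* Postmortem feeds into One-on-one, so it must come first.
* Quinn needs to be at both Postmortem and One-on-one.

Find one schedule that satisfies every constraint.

Planning -> 10am; Postmortem -> 10am; Hiring -> 11am; Retro -> 10am; Standup -> 10am; One-on-one -> 11am

Checking: Postmortem(10am) before One-on-one(11am); Standup(10am) before Hiring(11am); Postmortem(10am) != One-on-one(11am); Planning(10am) != One-on-one(11am); Retro(10am) != One-on-one(11am); Retro=10am in [10am,10am].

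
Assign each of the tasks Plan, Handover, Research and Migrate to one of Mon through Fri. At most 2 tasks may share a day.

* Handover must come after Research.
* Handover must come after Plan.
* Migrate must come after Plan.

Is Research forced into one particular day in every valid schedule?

Research can be Mon (e.g. Migrate in Tue, Plan in Mon, Research in Mon, Handover in Tue) or Tue (e.g. Plan=Mon, Migrate=Tue, Research=Tue, Handover=Wed).

No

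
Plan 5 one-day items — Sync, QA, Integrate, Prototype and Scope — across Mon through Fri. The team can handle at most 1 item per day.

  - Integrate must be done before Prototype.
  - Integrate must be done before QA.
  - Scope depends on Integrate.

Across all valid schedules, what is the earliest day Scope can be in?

Precedence pushes Scope to at least Tue.
Scope at Tue is achievable: QA -> Wed, Sync -> Fri, Integrate -> Mon, Scope -> Tue, Prototype -> Thu.

Tue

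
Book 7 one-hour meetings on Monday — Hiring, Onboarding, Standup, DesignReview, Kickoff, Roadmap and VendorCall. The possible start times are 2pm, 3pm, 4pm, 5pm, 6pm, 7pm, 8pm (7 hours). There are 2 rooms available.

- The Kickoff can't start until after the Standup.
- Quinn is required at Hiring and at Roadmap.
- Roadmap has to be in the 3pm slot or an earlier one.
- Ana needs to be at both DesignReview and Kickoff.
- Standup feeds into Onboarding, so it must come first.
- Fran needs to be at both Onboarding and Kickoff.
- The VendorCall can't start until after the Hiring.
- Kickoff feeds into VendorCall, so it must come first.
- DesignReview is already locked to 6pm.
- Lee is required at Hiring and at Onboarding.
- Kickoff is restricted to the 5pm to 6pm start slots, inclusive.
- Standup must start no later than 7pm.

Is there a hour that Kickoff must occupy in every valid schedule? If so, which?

5pm

Kickoff's window is 5pm–6pm.
DesignReview is fixed at 6pm, and Kickoff can't share a hour with DesignReview.
So Kickoff must be 5pm.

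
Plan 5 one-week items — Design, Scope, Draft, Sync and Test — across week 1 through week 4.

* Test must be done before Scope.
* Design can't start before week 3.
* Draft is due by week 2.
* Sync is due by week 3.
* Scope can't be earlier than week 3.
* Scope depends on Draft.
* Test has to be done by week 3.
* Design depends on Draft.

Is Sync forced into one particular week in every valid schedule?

Sync can be week 1 (e.g. Design -> week 3; Draft -> week 1; Sync -> week 1; Test -> week 1; Scope -> week 3) or week 2 (e.g. Design -> week 3, Scope -> week 3, Test -> week 1, Draft -> week 1, Sync -> week 2).

No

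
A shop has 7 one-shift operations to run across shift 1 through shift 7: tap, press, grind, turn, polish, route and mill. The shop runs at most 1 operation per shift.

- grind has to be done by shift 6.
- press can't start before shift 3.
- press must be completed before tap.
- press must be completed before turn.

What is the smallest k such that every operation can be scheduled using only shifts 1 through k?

The precedence chain requires at least 2 distinct shifts.
With at most 1 per shift and 7 operations, at least 7 shifts are needed.
Propagating the time windows through the other constraints, tap can't land before shift 4, so the schedule must run through at least shift 4.
7 works (last occupied shift: shift 7): for example grind=shift 1, route=shift 6, tap=shift 4, mill=shift 7, press=shift 3, polish=shift 2, turn=shift 5.

7 shifts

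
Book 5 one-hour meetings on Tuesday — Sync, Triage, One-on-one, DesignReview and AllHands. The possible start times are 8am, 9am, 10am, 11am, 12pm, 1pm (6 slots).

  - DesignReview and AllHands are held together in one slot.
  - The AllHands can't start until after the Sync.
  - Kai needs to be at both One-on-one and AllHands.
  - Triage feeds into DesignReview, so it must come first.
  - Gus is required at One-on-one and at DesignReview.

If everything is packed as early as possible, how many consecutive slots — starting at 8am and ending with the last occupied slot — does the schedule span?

2

The precedence chain requires at least 2 distinct slots.
2 works (last occupied slot: 9am): for example Triage in 8am, AllHands in 9am, One-on-one in 8am, Sync in 8am, DesignReview in 9am.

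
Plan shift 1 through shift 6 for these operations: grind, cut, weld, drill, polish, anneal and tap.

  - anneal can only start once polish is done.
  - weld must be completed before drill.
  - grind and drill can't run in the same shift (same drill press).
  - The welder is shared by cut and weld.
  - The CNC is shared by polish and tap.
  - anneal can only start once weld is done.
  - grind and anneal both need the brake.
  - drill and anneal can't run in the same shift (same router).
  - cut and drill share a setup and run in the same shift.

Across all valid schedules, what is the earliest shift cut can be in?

Cut must be in the same shift as drill, which can't be before shift 2, so cut is at least shift 2.
cut at shift 2 is achievable: drill=shift 2, grind=shift 1, tap=shift 2, anneal=shift 3, polish=shift 1, cut=shift 2, weld=shift 1.

shift 2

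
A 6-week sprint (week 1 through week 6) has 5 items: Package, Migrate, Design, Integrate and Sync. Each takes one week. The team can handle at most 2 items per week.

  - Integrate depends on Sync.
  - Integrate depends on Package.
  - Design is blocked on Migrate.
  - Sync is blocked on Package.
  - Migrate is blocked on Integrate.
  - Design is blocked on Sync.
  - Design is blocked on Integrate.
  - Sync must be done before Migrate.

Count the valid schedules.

Splitting on Package: it can be week 1 (5), week 2 (1). Listing each branch's schedules as (Migrate, Design, Integrate, Sync) by week number:
Package=week 1: (4,5,3,2) (4,6,3,2) (5,6,3,2) (5,6,4,2) (5,6,4,3) — 5.
Package=week 2: (5,6,4,3) — 1.
Summing: 5 + 1 = 6.

6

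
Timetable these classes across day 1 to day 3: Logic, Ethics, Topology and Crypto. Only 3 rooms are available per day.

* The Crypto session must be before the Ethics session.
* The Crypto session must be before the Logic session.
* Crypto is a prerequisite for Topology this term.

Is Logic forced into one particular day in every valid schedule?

Logic can be day 2 (e.g. Logic=day 2; Ethics=day 2; Crypto=day 1; Topology=day 2) or day 3 (e.g. Crypto -> day 1, Ethics -> day 2, Topology -> day 2, Logic -> day 3).

No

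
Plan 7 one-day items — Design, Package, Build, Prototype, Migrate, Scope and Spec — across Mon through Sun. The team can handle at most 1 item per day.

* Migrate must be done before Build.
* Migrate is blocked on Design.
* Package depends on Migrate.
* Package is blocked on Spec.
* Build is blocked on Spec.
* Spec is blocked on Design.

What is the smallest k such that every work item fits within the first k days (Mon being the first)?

The precedence chain requires at least 3 distinct days.
With at most 1 per day and 7 work items, at least 7 days are needed.
7 works (last occupied day: Sun): for example Package -> Thu; Spec -> Wed; Design -> Mon; Migrate -> Tue; Prototype -> Sat; Scope -> Sun; Build -> Fri.

7 days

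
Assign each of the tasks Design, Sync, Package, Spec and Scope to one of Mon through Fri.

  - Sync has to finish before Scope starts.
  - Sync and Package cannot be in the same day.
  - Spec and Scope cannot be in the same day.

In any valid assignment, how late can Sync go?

Thu

Downstream work caps Sync at Thu.
Sync at Thu is achievable: Spec -> Mon, Design -> Mon, Package -> Mon, Sync -> Thu, Scope -> Fri.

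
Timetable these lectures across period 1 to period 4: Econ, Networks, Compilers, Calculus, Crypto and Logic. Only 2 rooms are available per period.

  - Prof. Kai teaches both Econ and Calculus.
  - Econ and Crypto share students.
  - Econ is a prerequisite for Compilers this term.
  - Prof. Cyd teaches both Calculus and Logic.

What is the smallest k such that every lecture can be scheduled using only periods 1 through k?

3

The precedence chain requires at least 2 distinct periods.
With at most 2 per period and 6 lectures, at least 3 periods are needed.
3 works (last occupied period: period 3): for example Logic -> period 3, Econ -> period 1, Networks -> period 1, Compilers -> period 2, Crypto -> period 3, Calculus -> period 2.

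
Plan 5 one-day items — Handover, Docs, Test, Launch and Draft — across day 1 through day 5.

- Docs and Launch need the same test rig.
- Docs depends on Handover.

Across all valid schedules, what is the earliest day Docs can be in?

day 2

Precedence pushes Docs to at least day 2.
Docs at day 2 is achievable: Launch=day 1; Handover=day 1; Docs=day 2; Draft=day 1; Test=day 1.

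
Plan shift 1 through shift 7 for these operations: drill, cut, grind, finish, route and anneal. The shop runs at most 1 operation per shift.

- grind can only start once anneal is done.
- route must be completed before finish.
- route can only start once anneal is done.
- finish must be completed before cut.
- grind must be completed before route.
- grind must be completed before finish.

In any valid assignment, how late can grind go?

Precedence pushes grind to at least shift 2; downstream work caps grind at shift 4.
grind at shift 4 is achievable: cut -> shift 7; anneal -> shift 1; grind -> shift 4; finish -> shift 6; route -> shift 5; drill -> shift 2.

shift 4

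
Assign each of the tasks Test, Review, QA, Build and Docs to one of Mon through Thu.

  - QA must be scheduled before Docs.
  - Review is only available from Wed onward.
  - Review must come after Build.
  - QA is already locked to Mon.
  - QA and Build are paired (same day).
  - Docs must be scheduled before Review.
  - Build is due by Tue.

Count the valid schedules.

12

Splitting on Test: it can be Mon (3), Tue (3), Wed (3), Thu (3). Listing each branch's schedules as (Review, QA, Build, Docs):
Test=Mon: (Wed,Mon,Mon,Tue) (Thu,Mon,Mon,Tue) (Thu,Mon,Mon,Wed) — 3.
Test=Tue: (Wed,Mon,Mon,Tue) (Thu,Mon,Mon,Tue) (Thu,Mon,Mon,Wed) — 3.
Test=Wed: (Wed,Mon,Mon,Tue) (Thu,Mon,Mon,Tue) (Thu,Mon,Mon,Wed) — 3.
Test=Thu: (Wed,Mon,Mon,Tue) (Thu,Mon,Mon,Tue) (Thu,Mon,Mon,Wed) — 3.
Summing: 3 + 3 + 3 + 3 = 12.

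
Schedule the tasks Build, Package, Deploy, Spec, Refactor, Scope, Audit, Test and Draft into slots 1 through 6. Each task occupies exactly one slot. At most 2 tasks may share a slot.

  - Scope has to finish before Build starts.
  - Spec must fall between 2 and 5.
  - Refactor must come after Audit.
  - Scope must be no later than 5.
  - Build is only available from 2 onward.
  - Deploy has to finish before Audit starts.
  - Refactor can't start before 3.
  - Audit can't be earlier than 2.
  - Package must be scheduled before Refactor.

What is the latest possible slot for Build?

Build is available from 2.
Build at 6 is achievable: Scope=3, Package=1, Test=4, Deploy=1, Refactor=3, Audit=2, Spec=2, Build=6, Draft=4.

6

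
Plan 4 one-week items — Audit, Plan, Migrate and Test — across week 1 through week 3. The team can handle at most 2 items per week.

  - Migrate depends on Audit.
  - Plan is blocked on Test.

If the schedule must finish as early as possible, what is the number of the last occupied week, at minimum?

2

The precedence chain requires at least 2 distinct weeks.
With at most 2 per week and 4 tasks, at least 2 weeks are needed.
2 works (last occupied week: week 2): for example Plan in week 2; Migrate in week 2; Test in week 1; Audit in week 1.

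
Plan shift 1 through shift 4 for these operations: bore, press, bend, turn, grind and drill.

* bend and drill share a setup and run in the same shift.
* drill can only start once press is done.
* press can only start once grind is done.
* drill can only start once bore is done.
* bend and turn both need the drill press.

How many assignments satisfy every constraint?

33

Splitting on bore: it can be shift 1 (12), shift 2 (12), shift 3 (9). Listing each branch's schedules as (press, bend, turn, grind, drill) by shift number:
bore=shift 1: (2,3,1,1,3) (2,3,2,1,3) (2,3,4,1,3) (2,4,1,1,4) (2,4,2,1,4) (2,4,3,1,4) (3,4,1,1,4) (3,4,1,2,4) (3,4,2,1,4) (3,4,2,2,4) (3,4,3,1,4) (3,4,3,2,4) — 12.
bore=shift 2: (2,3,1,1,3) (2,3,2,1,3) (2,3,4,1,3) (2,4,1,1,4) (2,4,2,1,4) (2,4,3,1,4) (3,4,1,1,4) (3,4,1,2,4) (3,4,2,1,4) (3,4,2,2,4) (3,4,3,1,4) (3,4,3,2,4) — 12.
bore=shift 3: (2,4,1,1,4) (2,4,2,1,4) (2,4,3,1,4) (3,4,1,1,4) (3,4,1,2,4) (3,4,2,1,4) (3,4,2,2,4) (3,4,3,1,4) (3,4,3,2,4) — 9.
Summing: 12 + 12 + 9 = 33.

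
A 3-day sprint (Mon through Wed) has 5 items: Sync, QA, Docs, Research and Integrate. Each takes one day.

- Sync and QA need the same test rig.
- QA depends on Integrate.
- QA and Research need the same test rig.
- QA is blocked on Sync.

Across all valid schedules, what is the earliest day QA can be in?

Tue

Precedence pushes QA to at least Tue.
QA at Tue is achievable: Integrate in Mon; Sync in Mon; QA in Tue; Docs in Mon; Research in Mon.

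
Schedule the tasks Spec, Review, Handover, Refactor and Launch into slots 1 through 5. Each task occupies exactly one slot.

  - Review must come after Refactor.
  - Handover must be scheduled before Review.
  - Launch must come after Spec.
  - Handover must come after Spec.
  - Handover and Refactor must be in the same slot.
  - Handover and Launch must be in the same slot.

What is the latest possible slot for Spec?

Downstream work caps Spec at 3.
Spec at 3 is achievable: Spec -> 3; Refactor -> 4; Review -> 5; Handover -> 4; Launch -> 4.

3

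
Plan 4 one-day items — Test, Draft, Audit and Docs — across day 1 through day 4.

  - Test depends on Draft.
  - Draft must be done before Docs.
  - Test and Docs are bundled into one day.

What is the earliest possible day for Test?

day 2

Precedence pushes Test to at least day 2.
Test at day 2 is achievable: Test -> day 2; Audit -> day 1; Docs -> day 2; Draft -> day 1.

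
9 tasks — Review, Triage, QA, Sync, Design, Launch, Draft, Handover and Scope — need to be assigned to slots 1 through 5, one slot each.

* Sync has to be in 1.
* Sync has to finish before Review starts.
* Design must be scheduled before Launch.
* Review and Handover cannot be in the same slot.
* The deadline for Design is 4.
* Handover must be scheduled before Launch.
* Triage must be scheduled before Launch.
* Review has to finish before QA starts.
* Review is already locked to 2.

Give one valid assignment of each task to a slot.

QA=3; Handover=1; Scope=1; Launch=2; Triage=1; Review=2; Design=1; Sync=1; Draft=1

Checking: Design(1) before Launch(2); Handover(1) before Launch(2); Sync(1) before Review(2); Triage(1) before Launch(2); Review(2) before QA(3); Review(2) != Handover(1); Design=1 in [1,4]; Review=2 in [2,2]; Sync=1 in [1,1].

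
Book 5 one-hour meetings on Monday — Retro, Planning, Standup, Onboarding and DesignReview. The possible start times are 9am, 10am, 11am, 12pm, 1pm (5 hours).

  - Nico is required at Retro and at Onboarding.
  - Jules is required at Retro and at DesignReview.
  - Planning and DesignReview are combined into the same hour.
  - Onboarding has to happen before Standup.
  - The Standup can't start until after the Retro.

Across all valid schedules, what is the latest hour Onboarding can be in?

12pm

Downstream work caps Onboarding at 12pm.
Onboarding at 12pm is achievable: Retro in 9am, Onboarding in 12pm, DesignReview in 10am, Standup in 1pm, Planning in 10am.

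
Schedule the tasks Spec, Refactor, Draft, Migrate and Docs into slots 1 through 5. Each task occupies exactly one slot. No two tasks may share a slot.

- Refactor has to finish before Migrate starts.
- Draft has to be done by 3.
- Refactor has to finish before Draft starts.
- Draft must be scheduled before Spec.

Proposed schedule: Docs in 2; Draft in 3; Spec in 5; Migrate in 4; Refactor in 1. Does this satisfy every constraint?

Yes, all constraints hold

Refactor has to finish before Draft starts — holds.
Draft must be scheduled before Spec — holds.
Refactor has to finish before Migrate starts — holds.
No two tasks may share a slot — holds.
Draft has to be done by 3 — holds.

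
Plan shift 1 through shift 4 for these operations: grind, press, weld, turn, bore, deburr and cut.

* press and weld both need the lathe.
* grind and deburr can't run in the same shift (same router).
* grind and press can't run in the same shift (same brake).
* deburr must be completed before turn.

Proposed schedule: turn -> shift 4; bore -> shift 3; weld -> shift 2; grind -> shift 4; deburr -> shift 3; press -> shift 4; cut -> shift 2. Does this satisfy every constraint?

No — it violates: grind and press can't run in the same shift (same brake)

press and weld both need the lathe — holds.
grind and press can't run in the same shift (same brake) — violated.
grind and deburr can't run in the same shift (same router) — holds.
deburr must be completed before turn — holds.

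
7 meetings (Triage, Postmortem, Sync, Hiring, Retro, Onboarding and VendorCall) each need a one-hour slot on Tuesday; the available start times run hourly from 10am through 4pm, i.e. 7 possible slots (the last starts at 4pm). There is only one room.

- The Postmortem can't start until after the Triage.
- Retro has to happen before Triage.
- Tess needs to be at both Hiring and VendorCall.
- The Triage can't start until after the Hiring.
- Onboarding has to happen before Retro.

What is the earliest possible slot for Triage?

1pm

Precedence pushes Triage to at least 12pm; downstream work caps Triage at 3pm.
Triage at 1pm is achievable: Triage in 1pm, Hiring in 12pm, Retro in 11am, VendorCall in 4pm, Onboarding in 10am, Sync in 3pm, Postmortem in 2pm.
Nothing earlier works — the conflict and capacity constraints rule out every slot before 1pm.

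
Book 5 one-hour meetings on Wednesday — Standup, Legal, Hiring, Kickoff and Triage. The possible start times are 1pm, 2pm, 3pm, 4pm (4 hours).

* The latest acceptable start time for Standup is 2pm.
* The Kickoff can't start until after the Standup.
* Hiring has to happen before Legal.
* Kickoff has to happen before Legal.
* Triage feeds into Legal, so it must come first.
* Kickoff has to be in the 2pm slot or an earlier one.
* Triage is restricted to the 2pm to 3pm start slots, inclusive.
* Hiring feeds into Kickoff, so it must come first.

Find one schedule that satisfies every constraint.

Triage -> 2pm; Hiring -> 1pm; Standup -> 1pm; Kickoff -> 2pm; Legal -> 3pm

Checking: Kickoff(2pm) before Legal(3pm); Standup(1pm) before Kickoff(2pm); Hiring(1pm) before Kickoff(2pm); Triage(2pm) before Legal(3pm); Hiring(1pm) before Legal(3pm); Triage=2pm in [2pm,3pm]; Kickoff=2pm in [1pm,2pm]; Standup=1pm in [1pm,2pm].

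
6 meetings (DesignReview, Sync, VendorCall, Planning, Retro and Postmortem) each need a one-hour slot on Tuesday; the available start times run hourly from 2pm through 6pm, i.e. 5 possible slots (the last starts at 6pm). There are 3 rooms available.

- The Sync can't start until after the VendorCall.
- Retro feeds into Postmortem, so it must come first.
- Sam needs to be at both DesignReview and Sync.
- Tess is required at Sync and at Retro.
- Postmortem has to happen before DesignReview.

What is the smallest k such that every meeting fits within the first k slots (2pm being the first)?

3

The precedence chain requires at least 3 distinct slots.
With at most 3 per slot and 6 meetings, at least 2 slots are needed.
3 works (last occupied slot: 4pm): for example VendorCall in 2pm, Postmortem in 3pm, DesignReview in 4pm, Retro in 2pm, Sync in 3pm, Planning in 2pm.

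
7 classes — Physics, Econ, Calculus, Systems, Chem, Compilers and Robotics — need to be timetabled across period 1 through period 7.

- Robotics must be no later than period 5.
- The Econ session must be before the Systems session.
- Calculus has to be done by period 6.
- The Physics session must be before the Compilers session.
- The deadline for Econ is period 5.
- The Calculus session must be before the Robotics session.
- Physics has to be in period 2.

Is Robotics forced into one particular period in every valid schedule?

Robotics can be period 2 (e.g. Physics in period 2, Robotics in period 2, Econ in period 1, Chem in period 1, Calculus in period 1, Compilers in period 3, Systems in period 2) or period 3 (e.g. Robotics -> period 3; Systems -> period 2; Chem -> period 1; Econ -> period 1; Compilers -> period 3; Physics -> period 2; Calculus -> period 1).

No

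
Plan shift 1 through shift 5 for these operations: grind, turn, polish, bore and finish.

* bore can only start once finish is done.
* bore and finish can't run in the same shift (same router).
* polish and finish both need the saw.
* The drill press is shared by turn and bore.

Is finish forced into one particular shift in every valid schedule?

No

finish can be shift 1 (e.g. polish -> shift 2, grind -> shift 1, bore -> shift 2, turn -> shift 1, finish -> shift 1) or shift 2 (e.g. polish -> shift 1, grind -> shift 1, finish -> shift 2, bore -> shift 3, turn -> shift 1).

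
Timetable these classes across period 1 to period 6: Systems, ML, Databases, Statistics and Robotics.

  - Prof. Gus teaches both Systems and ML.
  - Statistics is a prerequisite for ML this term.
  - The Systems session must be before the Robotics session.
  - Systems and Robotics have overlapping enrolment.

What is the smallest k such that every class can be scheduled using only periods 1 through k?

2

The precedence chain requires at least 2 distinct periods.
2 works (last occupied period: period 2): for example Databases in period 1, ML in period 2, Statistics in period 1, Systems in period 1, Robotics in period 2.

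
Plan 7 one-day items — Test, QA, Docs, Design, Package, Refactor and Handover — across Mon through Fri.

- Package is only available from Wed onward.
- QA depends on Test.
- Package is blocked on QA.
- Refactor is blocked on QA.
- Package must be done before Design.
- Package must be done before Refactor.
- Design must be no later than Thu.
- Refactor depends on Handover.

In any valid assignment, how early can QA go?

Precedence pushes QA to at least Tue; downstream work caps QA at Tue.
QA at Tue is achievable: Design=Thu, Docs=Mon, QA=Tue, Handover=Mon, Refactor=Thu, Package=Wed, Test=Mon.

Tue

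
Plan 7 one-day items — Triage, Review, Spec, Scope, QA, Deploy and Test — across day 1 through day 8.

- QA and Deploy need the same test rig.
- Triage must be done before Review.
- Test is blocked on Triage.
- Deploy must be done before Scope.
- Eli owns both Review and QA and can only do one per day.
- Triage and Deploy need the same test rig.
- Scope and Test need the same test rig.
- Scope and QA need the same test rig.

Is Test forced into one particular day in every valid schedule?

Test can be day 2 (e.g. Scope -> day 3; Review -> day 2; Test -> day 2; Triage -> day 1; QA -> day 1; Spec -> day 1; Deploy -> day 2) or day 3 (e.g. Deploy=day 2; Scope=day 4; Test=day 3; QA=day 1; Spec=day 1; Triage=day 1; Review=day 2).

No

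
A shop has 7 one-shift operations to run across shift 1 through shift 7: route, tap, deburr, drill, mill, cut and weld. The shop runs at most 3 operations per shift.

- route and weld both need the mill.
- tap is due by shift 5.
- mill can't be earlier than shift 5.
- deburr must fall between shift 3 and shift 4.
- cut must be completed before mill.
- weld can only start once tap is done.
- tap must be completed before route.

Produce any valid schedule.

tap -> shift 1, cut -> shift 1, drill -> shift 1, mill -> shift 5, deburr -> shift 3, route -> shift 2, weld -> shift 3

Checking: tap(shift 1) before route(shift 2); tap(shift 1) before weld(shift 3); cut(shift 1) before mill(shift 5); route(shift 2) != weld(shift 3); deburr=shift 3 in [shift 3,shift 4]; tap=shift 1 in [shift 1,shift 5]; mill=shift 5 in [shift 5,shift 7]; max 3 per shift (cap 3).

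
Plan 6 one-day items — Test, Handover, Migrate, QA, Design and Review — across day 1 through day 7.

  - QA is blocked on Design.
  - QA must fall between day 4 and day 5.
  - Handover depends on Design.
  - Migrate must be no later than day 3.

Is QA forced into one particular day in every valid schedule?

QA can be day 4 (e.g. Design in day 1, Review in day 1, Test in day 1, Migrate in day 1, QA in day 4, Handover in day 2) or day 5 (e.g. Test -> day 1; Handover -> day 2; Design -> day 1; Migrate -> day 1; QA -> day 5; Review -> day 1).

No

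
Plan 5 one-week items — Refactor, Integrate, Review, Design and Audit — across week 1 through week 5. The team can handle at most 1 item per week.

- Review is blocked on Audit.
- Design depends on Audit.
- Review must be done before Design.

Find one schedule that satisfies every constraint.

Design -> week 3, Refactor -> week 4, Audit -> week 1, Integrate -> week 5, Review -> week 2

Checking: Audit(week 1) before Design(week 3); Audit(week 1) before Review(week 2); Review(week 2) before Design(week 3); max 1 per week (cap 1).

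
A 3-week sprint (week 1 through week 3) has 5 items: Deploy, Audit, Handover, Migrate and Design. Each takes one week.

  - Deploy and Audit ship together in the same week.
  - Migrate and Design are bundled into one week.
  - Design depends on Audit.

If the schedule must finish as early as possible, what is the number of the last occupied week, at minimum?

2

The precedence chain requires at least 2 distinct weeks.
2 works (last occupied week: week 2): for example Handover=week 1, Audit=week 1, Design=week 2, Deploy=week 1, Migrate=week 2.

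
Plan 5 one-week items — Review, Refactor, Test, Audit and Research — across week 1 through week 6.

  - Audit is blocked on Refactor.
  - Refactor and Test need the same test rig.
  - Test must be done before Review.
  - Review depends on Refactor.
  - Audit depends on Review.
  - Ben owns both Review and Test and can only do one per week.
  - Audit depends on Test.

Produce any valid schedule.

Review in week 3; Test in week 2; Refactor in week 1; Research in week 1; Audit in week 4

Checking: Refactor(week 1) before Audit(week 4); Test(week 2) before Audit(week 4); Refactor(week 1) before Review(week 3); Test(week 2) before Review(week 3); Review(week 3) before Audit(week 4); Review(week 3) != Test(week 2); Refactor(week 1) != Test(week 2).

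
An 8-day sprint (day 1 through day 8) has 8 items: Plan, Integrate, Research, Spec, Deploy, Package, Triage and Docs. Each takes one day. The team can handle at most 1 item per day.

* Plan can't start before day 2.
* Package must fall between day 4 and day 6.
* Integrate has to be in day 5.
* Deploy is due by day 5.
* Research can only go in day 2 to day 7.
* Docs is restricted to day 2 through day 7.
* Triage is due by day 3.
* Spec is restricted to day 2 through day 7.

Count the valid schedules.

Splitting on Research: it can be day 2 (10), day 3 (10), day 4 (8), day 6 (8), day 7 (18). Listing each branch's schedules as (Plan, Integrate, Spec, Deploy, Package, Triage, Docs) by day number:
Research=day 2: (8,5,3,4,6,1,7) (8,5,4,1,6,3,7) (8,5,4,3,6,1,7) (8,5,6,1,4,3,7) (8,5,6,3,4,1,7) (8,5,7,1,4,3,6) (8,5,7,1,6,3,4) (8,5,7,3,4,1,6) (8,5,7,3,6,1,4) (8,5,7,4,6,1,3) — 10.
Research=day 3: (8,5,2,4,6,1,7) (8,5,4,1,6,2,7) (8,5,4,2,6,1,7) (8,5,6,1,4,2,7) (8,5,6,2,4,1,7) (8,5,7,1,4,2,6) (8,5,7,1,6,2,4) (8,5,7,2,4,1,6) (8,5,7,2,6,1,4) (8,5,7,4,6,1,2) — 10.
Research=day 4: (8,5,2,1,6,3,7) (8,5,2,3,6,1,7) (8,5,3,1,6,2,7) (8,5,3,2,6,1,7) (8,5,7,1,6,2,3) (8,5,7,1,6,3,2) (8,5,7,2,6,1,3) (8,5,7,3,6,1,2) — 8.
Research=day 6: (8,5,2,1,4,3,7) (8,5,2,3,4,1,7) (8,5,3,1,4,2,7) (8,5,3,2,4,1,7) (8,5,7,1,4,2,3) (8,5,7,1,4,3,2) (8,5,7,2,4,1,3) (8,5,7,3,4,1,2) — 8.
Research=day 7: (8,5,2,1,4,3,6) (8,5,2,1,6,3,4) (8,5,2,3,4,1,6) (8,5,2,3,6,1,4) (8,5,2,4,6,1,3) (8,5,3,1,4,2,6) (8,5,3,1,6,2,4) (8,5,3,2,4,1,6) (8,5,3,2,6,1,4) (8,5,3,4,6,1,2) (8,5,4,1,6,2,3) (8,5,4,1,6,3,2) (8,5,4,2,6,1,3) (8,5,4,3,6,1,2) (8,5,6,1,4,2,3) (8,5,6,1,4,3,2) (8,5,6,2,4,1,3) (8,5,6,3,4,1,2) — 18.
Summing: 10 + 10 + 8 + 8 + 18 = 54.

54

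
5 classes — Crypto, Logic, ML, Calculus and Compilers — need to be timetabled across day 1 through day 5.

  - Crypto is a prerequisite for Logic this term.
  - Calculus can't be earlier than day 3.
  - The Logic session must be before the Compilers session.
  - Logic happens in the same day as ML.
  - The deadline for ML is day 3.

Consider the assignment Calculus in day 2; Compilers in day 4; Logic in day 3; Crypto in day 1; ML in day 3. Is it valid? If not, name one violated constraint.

No — it violates: Calculus can't be earlier than day 3

Calculus can't be earlier than day 3 — violated.
The deadline for ML is day 3 — holds.
Logic happens in the same day as ML — holds.
The Logic session must be before the Compilers session — holds.
Crypto is a prerequisite for Logic this term — holds.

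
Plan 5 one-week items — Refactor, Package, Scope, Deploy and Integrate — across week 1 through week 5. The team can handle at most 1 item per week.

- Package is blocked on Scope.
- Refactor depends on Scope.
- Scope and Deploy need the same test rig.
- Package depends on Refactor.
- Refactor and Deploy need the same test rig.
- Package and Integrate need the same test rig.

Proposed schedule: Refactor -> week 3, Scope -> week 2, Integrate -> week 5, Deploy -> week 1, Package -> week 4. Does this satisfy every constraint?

Yes

Scope and Deploy need the same test rig — holds.
Package is blocked on Scope — holds.
Package depends on Refactor — holds.
Package and Integrate need the same test rig — holds.
Refactor depends on Scope — holds.
Refactor and Deploy need the same test rig — holds.
The team can handle at most 1 item per week — holds.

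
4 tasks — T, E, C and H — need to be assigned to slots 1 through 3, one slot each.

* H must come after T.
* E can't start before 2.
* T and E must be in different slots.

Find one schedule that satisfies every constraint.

T -> 1, H -> 2, E -> 2, C -> 1

Checking: T(1) before H(2); T(1) != E(2); E=2 in [2,3].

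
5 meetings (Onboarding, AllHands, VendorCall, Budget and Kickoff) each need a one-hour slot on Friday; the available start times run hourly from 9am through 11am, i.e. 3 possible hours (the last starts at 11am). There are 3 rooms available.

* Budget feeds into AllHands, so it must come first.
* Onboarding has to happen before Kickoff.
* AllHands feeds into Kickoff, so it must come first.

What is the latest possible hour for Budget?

9am

Downstream work caps Budget at 9am.
Budget at 9am is achievable: VendorCall -> 9am, AllHands -> 10am, Kickoff -> 11am, Onboarding -> 9am, Budget -> 9am.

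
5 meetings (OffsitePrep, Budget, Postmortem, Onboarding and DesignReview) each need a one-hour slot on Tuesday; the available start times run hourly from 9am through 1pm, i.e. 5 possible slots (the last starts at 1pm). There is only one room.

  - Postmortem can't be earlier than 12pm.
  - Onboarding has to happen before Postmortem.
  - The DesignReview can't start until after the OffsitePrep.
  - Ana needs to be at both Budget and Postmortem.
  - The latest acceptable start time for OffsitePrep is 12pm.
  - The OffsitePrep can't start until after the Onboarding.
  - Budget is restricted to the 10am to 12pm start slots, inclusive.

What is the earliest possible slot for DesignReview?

Precedence pushes DesignReview to at least 11am.
DesignReview at 11am is achievable: OffsitePrep -> 10am, Onboarding -> 9am, Postmortem -> 1pm, DesignReview -> 11am, Budget -> 12pm.

11am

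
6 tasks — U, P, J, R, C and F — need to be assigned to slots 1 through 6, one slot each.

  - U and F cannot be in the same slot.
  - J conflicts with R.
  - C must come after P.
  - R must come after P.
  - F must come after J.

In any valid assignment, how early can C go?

Precedence pushes C to at least 2.
C at 2 is achievable: F in 2, R in 2, P in 1, C in 2, J in 1, U in 1.

2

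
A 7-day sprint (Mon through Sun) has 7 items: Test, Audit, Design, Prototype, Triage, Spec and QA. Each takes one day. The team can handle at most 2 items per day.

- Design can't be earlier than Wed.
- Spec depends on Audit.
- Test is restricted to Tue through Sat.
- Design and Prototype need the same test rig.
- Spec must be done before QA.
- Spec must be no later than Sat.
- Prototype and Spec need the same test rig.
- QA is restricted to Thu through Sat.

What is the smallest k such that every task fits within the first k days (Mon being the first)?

4 days

The precedence chain requires at least 3 distinct days.
With at most 2 per day and 7 tasks, at least 4 days are needed.
QA can't be placed before Thu — that is day 4 counting from Mon — so the schedule must run through at least 4 days.
4 works (last occupied day: Thu): for example Triage in Wed, Audit in Mon, Prototype in Mon, Spec in Tue, QA in Thu, Test in Tue, Design in Wed.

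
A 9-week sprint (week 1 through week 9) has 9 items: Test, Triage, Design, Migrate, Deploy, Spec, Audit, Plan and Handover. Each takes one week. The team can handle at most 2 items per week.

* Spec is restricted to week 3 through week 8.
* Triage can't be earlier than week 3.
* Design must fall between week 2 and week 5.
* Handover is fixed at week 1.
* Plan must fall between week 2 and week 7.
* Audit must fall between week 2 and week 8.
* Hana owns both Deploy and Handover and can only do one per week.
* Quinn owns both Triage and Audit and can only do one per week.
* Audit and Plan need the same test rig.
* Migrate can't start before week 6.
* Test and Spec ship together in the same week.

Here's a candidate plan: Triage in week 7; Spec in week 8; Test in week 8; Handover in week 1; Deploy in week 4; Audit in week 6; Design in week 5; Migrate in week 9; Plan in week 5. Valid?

Valid

The team can handle at most 2 items per week — holds.
Test and Spec ship together in the same week — holds.
Design must fall between week 2 and week 5 — holds.
Hana owns both Deploy and Handover and can only do one per week — holds.
Quinn owns both Triage and Audit and can only do one per week — holds.
Spec is restricted to week 3 through week 8 — holds.
Audit must fall between week 2 and week 8 — holds.
Triage can't be earlier than week 3 — holds.
Handover is fixed at week 1 — holds.
Migrate can't start before week 6 — holds.
Audit and Plan need the same test rig — holds.
Plan must fall between week 2 and week 7 — holds.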